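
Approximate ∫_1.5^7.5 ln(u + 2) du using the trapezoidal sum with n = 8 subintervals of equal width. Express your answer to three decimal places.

Δu = (7.5 − 1.5)/8 = 0.75.
f(1.5) ≈ 1.253, f(2.25) ≈ 1.447, f(3) ≈ 1.609, f(3.75) ≈ 1.749, f(4.5) ≈ 1.872, f(5.25) ≈ 1.981, f(6) ≈ 2.079, f(6.75) ≈ 2.169, f(7.5) ≈ 2.251.
T_8 = (Δu/2)·[f(u_0) + 2f(u_1) + ... + 2f(u_{7}) + f(u_8)].
Sum ≈ 10.994.

10.994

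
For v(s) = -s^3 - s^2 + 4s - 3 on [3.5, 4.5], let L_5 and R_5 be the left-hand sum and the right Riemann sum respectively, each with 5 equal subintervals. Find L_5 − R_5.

L_5 = -62.945.
R_5 = -73.395.
L_5 − R_5 = 10.45.

10.45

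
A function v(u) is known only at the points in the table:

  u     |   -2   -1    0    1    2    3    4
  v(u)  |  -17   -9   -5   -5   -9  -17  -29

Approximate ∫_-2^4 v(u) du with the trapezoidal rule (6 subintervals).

-68

Δu = 1.
T_6 = (1/2)·[(-17) + 2·(-9) + 2·(-5) + 2·(-5) + 2·(-9) + 2·(-17) + (-29)] = -68.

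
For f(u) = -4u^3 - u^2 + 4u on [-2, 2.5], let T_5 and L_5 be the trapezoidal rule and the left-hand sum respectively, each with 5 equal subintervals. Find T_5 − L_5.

-35.4375

T_5 = -28.8675.
L_5 = 6.57.
T_5 − L_5 = -35.4375.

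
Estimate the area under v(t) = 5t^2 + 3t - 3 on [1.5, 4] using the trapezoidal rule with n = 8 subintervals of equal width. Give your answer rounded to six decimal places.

114.370117

Δt = (4 − 1.5)/8 = 0.3125.
v(1.5) = 12.75, v(1.8125) = 18.86328125, v(2.125) = 25.953125, v(2.4375) = 34.01953125, v(2.75) = 43.0625, v(3.0625) = 53.08203125, v(3.375) = 64.078125, v(3.6875) = 76.05078125, v(4) = 89.
T_8 = (Δt/2)·[v(t_0) + 2v(t_1) + ... + 2v(t_{7}) + v(t_8)].
Sum ≈ 114.370117.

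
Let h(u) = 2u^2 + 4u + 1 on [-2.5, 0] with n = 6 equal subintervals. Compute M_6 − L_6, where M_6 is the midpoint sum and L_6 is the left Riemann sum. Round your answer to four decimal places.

-0.7378

M_6 ≈ 0.344329.
L_6 ≈ 1.082176.
M_6 − L_6 ≈ -0.7378.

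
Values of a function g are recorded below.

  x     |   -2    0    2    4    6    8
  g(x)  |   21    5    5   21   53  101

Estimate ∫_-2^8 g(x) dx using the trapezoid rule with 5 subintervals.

290

Δx = 2.
T_5 = (2/2)·[21 + 2·5 + 2·5 + 2·21 + 2·53 + 101] = 290.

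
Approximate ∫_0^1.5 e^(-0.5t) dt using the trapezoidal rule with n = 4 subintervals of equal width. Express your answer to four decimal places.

1.0584

Δt = (1.5 − 0)/4 = 0.375.
f(0) ≈ 1.0000, f(0.375) ≈ 0.8290, f(0.75) ≈ 0.6873, f(1.125) ≈ 0.5698, f(1.5) ≈ 0.4724.
T_4 = (Δt/2)·[f(t_0) + 2f(t_1) + 2f(t_2) + 2f(t_3) + f(t_4)].
Sum ≈ 1.0584.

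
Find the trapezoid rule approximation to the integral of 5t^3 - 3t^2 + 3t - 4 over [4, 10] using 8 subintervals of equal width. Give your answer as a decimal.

Δt = (10 − 4)/8 = 0.75.
f(4) = 280, f(4.75) = 478.421875, f(5.5) = 753.625, f(6.25) = 1118.265625, f(7) = 1585, f(7.75) = 2166.484375, f(8.5) = 2875.375, f(9.25) = 3724.328125, f(10) = 4726.
T_8 = (Δt/2)·[f(t_0) + 2f(t_1) + ... + 2f(t_{7}) + f(t_8)].
Sum = 11403.375.

11403.375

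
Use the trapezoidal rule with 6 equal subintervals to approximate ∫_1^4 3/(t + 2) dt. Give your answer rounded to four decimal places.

Δt = (4 − 1)/6 = 0.5.
f(1) = 1, f(1.5) = 6/7, f(2) = 0.75, f(2.5) = 2/3, f(3) = 0.6, f(3.5) = 6/11, f(4) = 0.5.
T_6 = (Δt/2)·[f(t_0) + 2f(t_1) + ... + 2f(t_{5}) + f(t_6)].
Sum ≈ 2.0846.

2.0846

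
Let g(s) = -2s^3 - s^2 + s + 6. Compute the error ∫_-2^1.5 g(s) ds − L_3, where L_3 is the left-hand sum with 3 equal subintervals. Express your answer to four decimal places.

Exact integral: ∫_-2^1.5 g(s) ds ≈ 21.802083.
L_3 ≈ 32.407407.
Error ≈ 21.802083 − 32.407407 ≈ -10.6053.

-10.6053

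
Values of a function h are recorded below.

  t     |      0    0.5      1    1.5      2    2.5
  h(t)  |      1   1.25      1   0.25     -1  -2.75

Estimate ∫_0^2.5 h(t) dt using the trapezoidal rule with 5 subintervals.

Δt = 0.5.
T_5 = (0.5/2)·[1 + 2·1.25 + 2·1 + 2·0.25 + 2·(-1) + (-2.75)] = 0.3125.

0.3125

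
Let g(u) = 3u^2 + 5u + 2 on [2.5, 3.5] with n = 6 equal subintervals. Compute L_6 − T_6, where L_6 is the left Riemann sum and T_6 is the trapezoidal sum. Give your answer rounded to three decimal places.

L_6 ≈ 42.34722.
T_6 ≈ 44.26389.
L_6 − T_6 ≈ -1.917.

-1.917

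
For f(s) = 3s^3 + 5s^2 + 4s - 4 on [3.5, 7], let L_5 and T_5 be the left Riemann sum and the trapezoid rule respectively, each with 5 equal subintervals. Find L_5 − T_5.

-384.34375

L_5 = 1878.5025.
T_5 = 2262.84625.
L_5 − T_5 = -384.34375.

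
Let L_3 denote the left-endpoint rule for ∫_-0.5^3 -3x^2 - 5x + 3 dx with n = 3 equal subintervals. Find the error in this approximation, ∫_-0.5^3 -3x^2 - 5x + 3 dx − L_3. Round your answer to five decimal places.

Exact integral: ∫_-0.5^3 f(x) dx = -38.5.
L_3 ≈ -15.3611111.
Error ≈ -38.5 − (-15.3611111) ≈ -23.13889.

-23.13889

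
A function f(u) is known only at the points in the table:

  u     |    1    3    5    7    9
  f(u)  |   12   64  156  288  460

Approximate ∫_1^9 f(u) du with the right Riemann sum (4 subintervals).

1936

Δu = 2.
Sum = 2·[64 + 156 + 288 + 460] = 1936.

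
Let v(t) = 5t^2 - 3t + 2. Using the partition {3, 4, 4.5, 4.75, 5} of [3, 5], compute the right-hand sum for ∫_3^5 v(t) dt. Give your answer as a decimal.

168.015625

Subinterval widths: 1, 0.5, 0.25, 0.25.
Right endpoints: 4, 4.5, 4.75, 5.
v(4) = 70, v(4.5) = 89.75, v(4.75) = 100.5625, v(5) = 112.
Sum = Σ Δt_i · v(t_i).
Sum = 168.015625.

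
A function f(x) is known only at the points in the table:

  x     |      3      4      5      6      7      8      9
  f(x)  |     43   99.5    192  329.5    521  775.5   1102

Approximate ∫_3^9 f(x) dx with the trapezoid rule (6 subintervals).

2490

Δx = 1.
T_6 = (1/2)·[43 + 2·99.5 + 2·192 + 2·329.5 + 2·521 + 2·775.5 + 1102] = 2490.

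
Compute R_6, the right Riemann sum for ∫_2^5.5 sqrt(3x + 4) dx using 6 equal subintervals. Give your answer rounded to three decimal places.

13.993

Δx = (5.5 − 2)/6 = 7/12.
Right endpoints: 31/12, 19/6, 3.75, 13/3, 59/12, 5.5.
f(31/12) ≈ 3.428, f(19/6) ≈ 3.674, f(3.75) ≈ 3.905, f(13/3) ≈ 4.123, f(59/12) ≈ 4.330, f(5.5) ≈ 4.528.
Sum = Δx · [f(31/12) + f(19/6) + f(3.75) + ...].
Sum ≈ 13.993.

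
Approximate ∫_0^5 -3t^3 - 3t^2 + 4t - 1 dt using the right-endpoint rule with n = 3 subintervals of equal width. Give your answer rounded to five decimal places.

-966.11111

Δt = (5 − 0)/3 = 5/3.
Right endpoints: 5/3, 10/3, 5.
f(5/3) = -149/9, f(10/3) = -1189/9, f(5) = -431.
Sum = Δt · [f(5/3) + f(10/3) + f(5)].
Sum ≈ -966.11111.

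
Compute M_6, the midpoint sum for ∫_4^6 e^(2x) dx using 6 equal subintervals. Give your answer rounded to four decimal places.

Δx = (6 − 4)/6 = 1/3.
Midpoints: 25/6, 4.5, 29/6, 31/6, 5.5, 35/6.
f(25/6) ≈ 4160.2620, f(4.5) ≈ 8103.0839, f(29/6) ≈ 15782.6524, f(31/6) ≈ 30740.4093, f(5.5) ≈ 59874.1417, f(35/6) ≈ 116618.9040.
Sum = Δx · [f(25/6) + f(4.5) + f(29/6) + ...].
Sum ≈ 78426.4845.

78426.4845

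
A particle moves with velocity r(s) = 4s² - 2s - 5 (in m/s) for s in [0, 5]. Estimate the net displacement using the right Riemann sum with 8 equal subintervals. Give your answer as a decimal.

Δs = (5 − 0)/8 = 0.625.
Right endpoints: 0.625, 1.25, 1.875, 2.5, 3.125, 3.75, 4.375, 5.
r(0.625) = -4.6875, r(1.25) = -1.25, r(1.875) = 5.3125, r(2.5) = 15, r(3.125) = 27.8125, r(3.75) = 43.75, r(4.375) = 62.8125, r(5) = 85.
Sum = Δs · [r(0.625) + r(1.25) + r(1.875) + ...].
Sum = 146.09375.

146.09375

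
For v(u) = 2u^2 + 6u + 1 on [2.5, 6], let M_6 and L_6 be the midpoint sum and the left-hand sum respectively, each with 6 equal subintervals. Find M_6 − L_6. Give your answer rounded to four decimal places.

M_6 ≈ 226.134838.
L_6 ≈ 203.251157.
M_6 − L_6 ≈ 22.8837.

22.8837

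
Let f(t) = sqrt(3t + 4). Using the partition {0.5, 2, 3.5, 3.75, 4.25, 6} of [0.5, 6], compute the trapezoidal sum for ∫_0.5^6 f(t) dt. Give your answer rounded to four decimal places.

Subinterval widths: 1.5, 1.5, 0.25, 0.5, 1.75.
f(0.5) ≈ 2.3452, f(2) ≈ 3.1623, f(3.5) ≈ 3.8079, f(3.75) ≈ 3.9051, f(4.25) ≈ 4.0927, f(6) ≈ 4.6904.
On each subinterval the trapezoid contributes (Δt_i/2)·[f(t_{i-1}) + f(t_i)].
Sum ≈ 20.0070.

20.0070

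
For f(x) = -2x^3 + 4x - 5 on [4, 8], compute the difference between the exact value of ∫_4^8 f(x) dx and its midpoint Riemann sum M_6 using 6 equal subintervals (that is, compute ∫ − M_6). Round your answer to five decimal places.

-5.33333

Exact integral: ∫_4^8 f(x) dx = -1844.
M_6 ≈ -1838.6666667.
Error ≈ -1844 − (-1838.6666667) ≈ -5.33333.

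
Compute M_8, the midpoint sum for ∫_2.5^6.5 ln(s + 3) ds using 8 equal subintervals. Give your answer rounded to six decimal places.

8.011954

Δs = (6.5 − 2.5)/8 = 0.5.
Midpoints: 2.75, 3.25, 3.75, 4.25, 4.75, 5.25, 5.75, 6.25.
f(2.75) ≈ 1.749200, f(3.25) ≈ 1.832581, f(3.75) ≈ 1.909543, f(4.25) ≈ 1.981001, f(4.75) ≈ 2.047693, f(5.25) ≈ 2.110213, f(5.75) ≈ 2.169054, f(6.25) ≈ 2.224624.
Sum = Δs · [f(2.75) + f(3.25) + f(3.75) + ...].
Sum ≈ 8.011954.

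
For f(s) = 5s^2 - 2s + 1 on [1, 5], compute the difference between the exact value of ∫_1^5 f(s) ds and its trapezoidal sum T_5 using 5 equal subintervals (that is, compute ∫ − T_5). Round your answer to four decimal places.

Exact integral: ∫_1^5 f(s) ds ≈ 186.666667.
T_5 = 188.8.
Error ≈ 186.666667 − 188.8 ≈ -2.1333.

-2.1333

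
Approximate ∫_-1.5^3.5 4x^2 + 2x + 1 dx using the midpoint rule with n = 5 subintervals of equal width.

Δx = (3.5 − (-1.5))/5 = 1.
Midpoints: -1, 0, 1, 2, 3.
f(-1) = 3, f(0) = 1, f(1) = 7, f(2) = 21, f(3) = 43.
Sum = Δx · [f(-1) + f(0) + f(1) + f(2) + f(3)].
Sum = 75.

75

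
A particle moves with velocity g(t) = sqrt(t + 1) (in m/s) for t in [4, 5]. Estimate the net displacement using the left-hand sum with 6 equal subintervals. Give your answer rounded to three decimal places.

Δt = (5 − 4)/6 = 1/6.
Left endpoints: 4, 25/6, 13/3, 4.5, 14/3, 29/6.
g(4) ≈ 2.236, g(25/6) ≈ 2.273, g(13/3) ≈ 2.309, g(4.5) ≈ 2.345, g(14/3) ≈ 2.380, g(29/6) ≈ 2.415.
Sum = Δt · [g(4) + g(25/6) + g(13/3) + ...].
Sum ≈ 2.327.

2.327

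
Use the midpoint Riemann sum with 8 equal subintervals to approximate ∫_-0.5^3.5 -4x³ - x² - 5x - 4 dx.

-208.75

Δx = (3.5 − (-0.5))/8 = 0.5.
Midpoints: -0.25, 0.25, 0.75, 1.25, 1.75, 2.25, 2.75, 3.25.
f(-0.25) = -2.75, f(0.25) = -5.375, f(0.75) = -10, f(1.25) = -19.625, f(1.75) = -37.25, f(2.25) = -65.875, f(2.75) = -108.5, f(3.25) = -168.125.
Sum = Δx · [f(-0.25) + f(0.25) + f(0.75) + ...].
Sum = -208.75.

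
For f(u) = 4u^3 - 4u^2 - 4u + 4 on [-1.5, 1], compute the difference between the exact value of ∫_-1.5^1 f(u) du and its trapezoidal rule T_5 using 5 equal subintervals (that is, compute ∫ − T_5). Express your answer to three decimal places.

0.729

Exact integral: ∫_-1.5^1 f(u) du ≈ 2.60417.
T_5 = 1.875.
Error ≈ 2.60417 − 1.875 ≈ 0.729.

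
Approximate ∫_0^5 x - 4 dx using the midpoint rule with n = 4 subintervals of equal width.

Δx = (5 − 0)/4 = 1.25.
Midpoints: 0.625, 1.875, 3.125, 4.375.
f(0.625) = -3.375, f(1.875) = -2.125, f(3.125) = -0.875, f(4.375) = 0.375.
Sum = Δx · [f(0.625) + f(1.875) + f(3.125) + f(4.375)].
Sum = -7.5.

-7.5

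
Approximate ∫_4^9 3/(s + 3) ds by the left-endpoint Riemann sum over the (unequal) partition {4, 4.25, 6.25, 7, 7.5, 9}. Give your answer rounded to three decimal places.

1.757

Subinterval widths: 0.25, 2, 0.75, 0.5, 1.5.
Left endpoints: 4, 4.25, 6.25, 7, 7.5.
f(4) = 3/7, f(4.25) = 12/29, f(6.25) = 12/37, f(7) = 0.3, f(7.5) = 2/7.
Sum = Σ Δs_i · f(s_i).
Sum ≈ 1.757.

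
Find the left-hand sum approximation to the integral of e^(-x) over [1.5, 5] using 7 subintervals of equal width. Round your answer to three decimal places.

Δx = (5 − 1.5)/7 = 0.5.
Left endpoints: 1.5, 2, 2.5, 3, 3.5, 4, 4.5.
f(1.5) ≈ 0.223, f(2) ≈ 0.135, f(2.5) ≈ 0.082, f(3) ≈ 0.050, f(3.5) ≈ 0.030, f(4) ≈ 0.018, f(4.5) ≈ 0.011.
Sum = Δx · [f(1.5) + f(2) + f(2.5) + ...].
Sum ≈ 0.275.

0.275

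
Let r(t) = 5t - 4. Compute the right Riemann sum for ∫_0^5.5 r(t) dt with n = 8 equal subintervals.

Δt = (5.5 − 0)/8 = 0.6875.
Right endpoints: 0.6875, 1.375, 2.0625, 2.75, 3.4375, 4.125, 4.8125, 5.5.
r(0.6875) = -0.5625, r(1.375) = 2.875, r(2.0625) = 6.3125, r(2.75) = 9.75, r(3.4375) = 13.1875, r(4.125) = 16.625, r(4.8125) = 20.0625, r(5.5) = 23.5.
Sum = Δt · [r(0.6875) + r(1.375) + r(2.0625) + ...].
Sum = 63.078125.

63.078125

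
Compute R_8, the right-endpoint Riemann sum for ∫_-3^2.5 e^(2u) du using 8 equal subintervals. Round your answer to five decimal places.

Δu = (2.5 − (-3))/8 = 0.6875.
Right endpoints: -2.3125, -1.625, -0.9375, -0.25, 0.4375, 1.125, 1.8125, 2.5.
f(-2.3125) ≈ 0.00980, f(-1.625) ≈ 0.03877, f(-0.9375) ≈ 0.15335, f(-0.25) ≈ 0.60653, f(0.4375) ≈ 2.39888, f(1.125) ≈ 9.48774, f(1.8125) ≈ 37.52472, f(2.5) ≈ 148.41316.
Sum = Δu · [f(-2.3125) + f(-1.625) + f(-0.9375) + ...].
Sum ≈ 136.56016.

136.56016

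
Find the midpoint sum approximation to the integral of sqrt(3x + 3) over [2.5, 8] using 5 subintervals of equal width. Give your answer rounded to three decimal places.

Δx = (8 − 2.5)/5 = 1.1.
Midpoints: 3.05, 4.15, 5.25, 6.35, 7.45.
f(3.05) ≈ 3.486, f(4.15) ≈ 3.931, f(5.25) ≈ 4.330, f(6.35) ≈ 4.696, f(7.45) ≈ 5.035.
Sum = Δx · [f(3.05) + f(4.15) + f(5.25) + f(6.35) + f(7.45)].
Sum ≈ 23.625.

23.625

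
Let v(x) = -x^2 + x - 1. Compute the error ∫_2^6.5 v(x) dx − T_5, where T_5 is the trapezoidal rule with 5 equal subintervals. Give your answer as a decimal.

0.6075

Exact integral: ∫_2^6.5 v(x) dx = -74.25.
T_5 = -74.8575.
Error = -74.25 − (-74.8575) = 0.6075.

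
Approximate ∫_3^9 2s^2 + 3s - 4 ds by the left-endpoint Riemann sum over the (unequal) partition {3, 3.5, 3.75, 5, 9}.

307.46875

Subinterval widths: 0.5, 0.25, 1.25, 4.
Left endpoints: 3, 3.5, 3.75, 5.
f(3) = 23, f(3.5) = 31, f(3.75) = 35.375, f(5) = 61.
Sum = Σ Δs_i · f(s_i).
Sum = 307.46875.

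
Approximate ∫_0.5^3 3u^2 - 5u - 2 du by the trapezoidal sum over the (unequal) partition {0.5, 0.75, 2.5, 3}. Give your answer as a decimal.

Subinterval widths: 0.25, 1.75, 0.5.
f(0.5) = -3.75, f(0.75) = -4.0625, f(2.5) = 4.25, f(3) = 10.
On each subinterval the trapezoid contributes (Δu_i/2)·[f(u_{i-1}) + f(u_i)].
Sum = 2.75.

2.75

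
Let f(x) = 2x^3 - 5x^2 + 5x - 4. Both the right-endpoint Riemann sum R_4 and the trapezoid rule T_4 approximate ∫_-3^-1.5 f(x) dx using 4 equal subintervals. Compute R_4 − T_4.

R_4 ≈ -84.275391.
T_4 ≈ -100.869141.
R_4 − T_4 = 16.59375.

16.59375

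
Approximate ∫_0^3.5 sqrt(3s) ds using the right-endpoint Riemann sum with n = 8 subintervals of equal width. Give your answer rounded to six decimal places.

8.172881

Δs = (3.5 − 0)/8 = 0.4375.
Right endpoints: 0.4375, 0.875, 1.3125, 1.75, 2.1875, 2.625, 3.0625, 3.5.
f(0.4375) ≈ 1.145644, f(0.875) ≈ 1.620185, f(1.3125) ≈ 1.984313, f(1.75) ≈ 2.291288, f(2.1875) ≈ 2.561738, f(2.625) ≈ 2.806243, f(3.0625) ≈ 3.031089, f(3.5) ≈ 3.240370.
Sum = Δs · [f(0.4375) + f(0.875) + f(1.3125) + ...].
Sum ≈ 8.172881.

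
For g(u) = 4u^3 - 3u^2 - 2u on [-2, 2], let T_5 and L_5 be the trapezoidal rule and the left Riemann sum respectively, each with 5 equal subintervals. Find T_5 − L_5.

T_5 = -17.28.
L_5 = -39.68.
T_5 − L_5 = 22.4.

22.4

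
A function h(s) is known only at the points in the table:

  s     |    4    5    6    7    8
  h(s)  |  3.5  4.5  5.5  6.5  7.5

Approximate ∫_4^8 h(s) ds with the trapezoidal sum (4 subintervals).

22

Δs = 1.
T_4 = (1/2)·[3.5 + 2·4.5 + 2·5.5 + 2·6.5 + 7.5] = 22.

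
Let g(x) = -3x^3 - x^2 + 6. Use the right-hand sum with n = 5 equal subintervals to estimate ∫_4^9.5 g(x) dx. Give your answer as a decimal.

Δx = (9.5 − 4)/5 = 1.1.
Right endpoints: 5.1, 6.2, 7.3, 8.4, 9.5.
g(5.1) = -417.963, g(6.2) = -747.424, g(7.3) = -1214.341, g(8.4) = -1842.672, g(9.5) = -2656.375.
Sum = Δx · [g(5.1) + g(6.2) + g(7.3) + g(8.4) + g(9.5)].
Sum = -7566.6525.

-7566.6525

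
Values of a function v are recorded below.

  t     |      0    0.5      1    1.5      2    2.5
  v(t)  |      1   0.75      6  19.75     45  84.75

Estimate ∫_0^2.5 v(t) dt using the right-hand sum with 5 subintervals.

78.125

Δt = 0.5.
Sum = 0.5·[0.75 + 6 + 19.75 + 45 + 84.75] = 78.125.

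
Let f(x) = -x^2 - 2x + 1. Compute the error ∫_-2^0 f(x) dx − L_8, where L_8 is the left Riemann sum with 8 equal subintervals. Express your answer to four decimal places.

0.0208

Exact integral: ∫_-2^0 f(x) dx ≈ 3.333333.
L_8 = 3.3125.
Error ≈ 3.333333 − 3.3125 ≈ 0.0208.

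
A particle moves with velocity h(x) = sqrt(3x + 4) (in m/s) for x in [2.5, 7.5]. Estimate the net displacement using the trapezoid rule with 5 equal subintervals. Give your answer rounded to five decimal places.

Δx = (7.5 − 2.5)/5 = 1.
h(2.5) ≈ 3.39116, h(3.5) ≈ 3.80789, h(4.5) ≈ 4.18330, h(5.5) ≈ 4.52769, h(6.5) ≈ 4.84768, h(7.5) ≈ 5.14782.
T_5 = (Δx/2)·[h(x_0) + 2h(x_1) + ... + 2h(x_{4}) + h(x_5)].
Sum ≈ 21.63605.

21.63605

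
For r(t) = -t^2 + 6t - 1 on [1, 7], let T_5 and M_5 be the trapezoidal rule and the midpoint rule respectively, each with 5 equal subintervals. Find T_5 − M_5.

T_5 = 22.56.
M_5 = 24.72.
T_5 − M_5 = -2.16.

-2.16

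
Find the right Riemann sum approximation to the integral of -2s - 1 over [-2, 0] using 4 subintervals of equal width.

Δs = (0 − (-2))/4 = 0.5.
Right endpoints: -1.5, -1, -0.5, 0.
f(-1.5) = 2, f(-1) = 1, f(-0.5) = 0, f(0) = -1.
Sum = Δs · [f(-1.5) + f(-1) + f(-0.5) + f(0)].
Sum = 1.

1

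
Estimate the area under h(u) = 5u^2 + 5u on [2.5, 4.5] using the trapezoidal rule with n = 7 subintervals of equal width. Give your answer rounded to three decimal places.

Δu = (4.5 − 2.5)/7 = 2/7.
h(2.5) = 43.75, h(39/14) = 10335/196, h(43/14) = 12255/196, h(47/14) = 14335/196, h(51/14) = 16575/196, h(55/14) = 18975/196, h(59/14) = 21535/196, h(4.5) = 123.75.
T_7 = (Δu/2)·[h(u_0) + 2h(u_1) + ... + 2h(u_{6}) + h(u_7)].
Sum ≈ 160.969.

160.969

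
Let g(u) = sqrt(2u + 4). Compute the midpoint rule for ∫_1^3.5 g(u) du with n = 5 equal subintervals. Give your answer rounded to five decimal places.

7.26309

Δu = (3.5 − 1)/5 = 0.5.
Midpoints: 1.25, 1.75, 2.25, 2.75, 3.25.
g(1.25) ≈ 2.54951, g(1.75) ≈ 2.73861, g(2.25) ≈ 2.91548, g(2.75) ≈ 3.08221, g(3.25) ≈ 3.24037.
Sum = Δu · [g(1.25) + g(1.75) + g(2.25) + g(2.75) + g(3.25)].
Sum ≈ 7.26309.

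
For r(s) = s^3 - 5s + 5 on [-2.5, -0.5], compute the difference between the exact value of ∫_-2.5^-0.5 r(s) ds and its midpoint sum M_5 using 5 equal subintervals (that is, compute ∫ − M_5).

-0.12

Exact integral: ∫_-2.5^-0.5 r(s) ds = 15.25.
M_5 = 15.37.
Error = 15.25 − 15.37 = -0.12.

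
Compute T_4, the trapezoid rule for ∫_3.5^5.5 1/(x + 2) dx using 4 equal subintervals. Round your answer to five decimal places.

0.31047

Δx = (5.5 − 3.5)/4 = 0.5.
f(3.5) = 2/11, f(4) = 1/6, f(4.5) = 2/13, f(5) = 1/7, f(5.5) = 2/15.
T_4 = (Δx/2)·[f(x_0) + 2f(x_1) + 2f(x_2) + 2f(x_3) + f(x_4)].
Sum ≈ 0.31047.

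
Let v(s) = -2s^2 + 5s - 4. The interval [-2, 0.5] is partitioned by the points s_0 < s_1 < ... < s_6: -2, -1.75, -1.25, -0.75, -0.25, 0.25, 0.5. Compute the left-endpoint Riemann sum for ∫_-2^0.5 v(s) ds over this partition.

Subinterval widths: 0.25, 0.5, 0.5, 0.5, 0.5, 0.25.
Left endpoints: -2, -1.75, -1.25, -0.75, -0.25, 0.25.
v(-2) = -22, v(-1.75) = -18.875, v(-1.25) = -13.375, v(-0.75) = -8.875, v(-0.25) = -5.375, v(0.25) = -2.875.
Sum = Σ Δs_i · v(s_i).
Sum = -29.46875.

-29.46875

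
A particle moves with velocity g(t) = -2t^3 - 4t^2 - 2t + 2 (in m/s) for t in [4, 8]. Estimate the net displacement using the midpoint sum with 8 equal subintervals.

Δt = (8 − 4)/8 = 0.5.
Midpoints: 4.25, 4.75, 5.25, 5.75, 6.25, 6.75, 7.25, 7.75.
g(4.25) = -232.28125, g(4.75) = -312.09375, g(5.25) = -408.15625, g(5.75) = -521.96875, g(6.25) = -655.03125, g(6.75) = -808.84375, g(7.25) = -984.90625, g(7.75) = -1184.71875.
Sum = Δt · [g(4.25) + g(4.75) + g(5.25) + ...].
Sum = -2554.

-2554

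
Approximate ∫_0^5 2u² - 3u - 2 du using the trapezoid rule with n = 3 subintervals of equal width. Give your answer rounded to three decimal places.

40.463

Δu = (5 − 0)/3 = 5/3.
f(0) = -2, f(5/3) = -13/9, f(10/3) = 92/9, f(5) = 33.
T_3 = (Δu/2)·[f(u_0) + 2f(u_1) + 2f(u_2) + f(u_3)].
Sum ≈ 40.463.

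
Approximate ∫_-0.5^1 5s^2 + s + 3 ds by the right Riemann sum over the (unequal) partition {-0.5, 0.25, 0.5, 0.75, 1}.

7.75

Subinterval widths: 0.75, 0.25, 0.25, 0.25.
Right endpoints: 0.25, 0.5, 0.75, 1.
f(0.25) = 3.5625, f(0.5) = 4.75, f(0.75) = 6.5625, f(1) = 9.
Sum = Σ Δs_i · f(s_i).
Sum = 7.75.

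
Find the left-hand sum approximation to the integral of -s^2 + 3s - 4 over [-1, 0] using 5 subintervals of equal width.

-6.24

Δs = (0 − (-1))/5 = 0.2.
Left endpoints: -1, -0.8, -0.6, -0.4, -0.2.
f(-1) = -8, f(-0.8) = -7.04, f(-0.6) = -6.16, f(-0.4) = -5.36, f(-0.2) = -4.64.
Sum = Δs · [f(-1) + f(-0.8) + f(-0.6) + f(-0.4) + f(-0.2)].
Sum = -6.24.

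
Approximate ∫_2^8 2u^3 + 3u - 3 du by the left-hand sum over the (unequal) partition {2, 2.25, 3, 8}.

Subinterval widths: 0.25, 0.75, 5.
Left endpoints: 2, 2.25, 3.
f(2) = 19, f(2.25) = 26.53125, f(3) = 60.
Sum = Σ Δu_i · f(u_i).
Sum = 324.6484375.

324.6484375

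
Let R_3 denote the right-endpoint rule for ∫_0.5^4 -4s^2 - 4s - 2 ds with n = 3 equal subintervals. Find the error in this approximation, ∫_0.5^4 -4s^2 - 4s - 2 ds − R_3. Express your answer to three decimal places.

Exact integral: ∫_0.5^4 f(s) ds ≈ -123.66667.
R_3 ≈ -171.75926.
Error ≈ -123.66667 − (-171.75926) ≈ 48.093.

48.093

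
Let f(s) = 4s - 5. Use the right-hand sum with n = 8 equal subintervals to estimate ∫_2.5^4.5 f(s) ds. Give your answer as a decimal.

Δs = (4.5 − 2.5)/8 = 0.25.
Right endpoints: 2.75, 3, 3.25, 3.5, 3.75, 4, 4.25, 4.5.
f(2.75) = 6, f(3) = 7, f(3.25) = 8, f(3.5) = 9, f(3.75) = 10, f(4) = 11, f(4.25) = 12, f(4.5) = 13.
Sum = Δs · [f(2.75) + f(3) + f(3.25) + ...].
Sum = 19.

19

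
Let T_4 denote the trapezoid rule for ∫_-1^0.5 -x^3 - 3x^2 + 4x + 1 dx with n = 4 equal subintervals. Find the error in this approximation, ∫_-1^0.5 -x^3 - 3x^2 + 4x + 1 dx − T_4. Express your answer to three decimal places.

0.079

Exact integral: ∫_-1^0.5 f(x) dx = -0.890625.
T_4 ≈ -0.96973.
Error ≈ -0.890625 − (-0.96973) ≈ 0.079.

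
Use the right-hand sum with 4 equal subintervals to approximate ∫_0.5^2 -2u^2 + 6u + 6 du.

Δu = (2 − 0.5)/4 = 0.375.
Right endpoints: 0.875, 1.25, 1.625, 2.
f(0.875) = 9.71875, f(1.25) = 10.375, f(1.625) = 10.46875, f(2) = 10.
Sum = Δu · [f(0.875) + f(1.25) + f(1.625) + f(2)].
Sum = 15.2109375.

15.2109375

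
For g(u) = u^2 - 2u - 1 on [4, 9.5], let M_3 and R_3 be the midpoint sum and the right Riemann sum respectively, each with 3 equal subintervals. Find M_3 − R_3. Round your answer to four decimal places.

-62.6007

M_3 ≈ 183.167824.
R_3 ≈ 245.768519.
M_3 − R_3 ≈ -62.6007.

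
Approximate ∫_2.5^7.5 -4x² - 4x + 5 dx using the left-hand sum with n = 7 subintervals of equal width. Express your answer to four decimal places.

-539.7959

Δx = (7.5 − 2.5)/7 = 5/7.
Left endpoints: 2.5, 45/14, 55/14, 65/14, 75/14, 85/14, 95/14.
f(2.5) = -30, f(45/14) = -2410/49, f(55/14) = -3550/49, f(65/14) = -4890/49, f(75/14) = -6430/49, f(85/14) = -8170/49, f(95/14) = -10110/49.
Sum = Δx · [f(2.5) + f(45/14) + f(55/14) + ...].
Sum ≈ -539.7959.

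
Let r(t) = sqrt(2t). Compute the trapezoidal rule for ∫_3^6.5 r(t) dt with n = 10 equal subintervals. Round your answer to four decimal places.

Δt = (6.5 − 3)/10 = 0.35.
r(3) ≈ 2.4495, r(3.35) ≈ 2.5884, r(3.7) ≈ 2.7203, r(4.05) ≈ 2.8460, r(4.4) ≈ 2.9665, r(4.75) ≈ 3.0822, r(5.1) ≈ 3.1937, r(5.45) ≈ 3.3015, r(5.8) ≈ 3.4059, r(6.15) ≈ 3.5071, r(6.5) ≈ 3.6056.
T_10 = (Δt/2)·[r(t_0) + 2r(t_1) + ... + 2r(t_{9}) + r(t_10)].
Sum ≈ 10.7237.

10.7237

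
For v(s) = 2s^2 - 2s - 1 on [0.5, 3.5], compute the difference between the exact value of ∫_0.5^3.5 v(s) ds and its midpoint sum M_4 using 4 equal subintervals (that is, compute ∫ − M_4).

Exact integral: ∫_0.5^3.5 v(s) ds = 13.5.
M_4 = 13.21875.
Error = 13.5 − 13.21875 = 0.28125.

0.28125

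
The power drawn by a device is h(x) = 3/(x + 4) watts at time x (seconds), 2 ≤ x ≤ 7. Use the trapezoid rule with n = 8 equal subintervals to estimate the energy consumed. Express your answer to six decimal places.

1.820310

Δx = (7 − 2)/8 = 0.625.
h(2) = 0.5, h(2.625) = 24/53, h(3.25) = 12/29, h(3.875) = 8/21, h(4.5) = 6/17, h(5.125) = 24/73, h(5.75) = 4/13, h(6.375) = 24/83, h(7) = 3/11.
T_8 = (Δx/2)·[h(x_0) + 2h(x_1) + ... + 2h(x_{7}) + h(x_8)].
Sum ≈ 1.820310.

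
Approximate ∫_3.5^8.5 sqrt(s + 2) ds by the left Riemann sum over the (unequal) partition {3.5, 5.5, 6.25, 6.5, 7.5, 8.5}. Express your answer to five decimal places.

13.46013

Subinterval widths: 2, 0.75, 0.25, 1, 1.
Left endpoints: 3.5, 5.5, 6.25, 6.5, 7.5.
f(3.5) ≈ 2.34521, f(5.5) ≈ 2.73861, f(6.25) ≈ 2.87228, f(6.5) ≈ 2.91548, f(7.5) ≈ 3.08221.
Sum = Σ Δs_i · f(s_i).
Sum ≈ 13.46013.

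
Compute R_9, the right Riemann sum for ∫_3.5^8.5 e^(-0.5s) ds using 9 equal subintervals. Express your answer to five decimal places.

Δs = (8.5 − 3.5)/9 = 5/9.
Right endpoints: 73/18, 83/18, 31/6, 103/18, 113/18, 41/6, 133/18, 143/18, 8.5.
f(73/18) ≈ 0.13163, f(83/18) ≈ 0.09970, f(31/6) ≈ 0.07552, f(103/18) ≈ 0.05721, f(113/18) ≈ 0.04333, f(41/6) ≈ 0.03282, f(133/18) ≈ 0.02486, f(143/18) ≈ 0.01883, f(8.5) ≈ 0.01426.
Sum = Δs · [f(73/18) + f(83/18) + f(31/6) + ...].
Sum ≈ 0.27676.

0.27676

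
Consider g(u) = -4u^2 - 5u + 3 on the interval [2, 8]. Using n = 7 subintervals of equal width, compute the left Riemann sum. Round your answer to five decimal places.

-691.22449

Δu = (8 − 2)/7 = 6/7.
Left endpoints: 2, 20/7, 26/7, 32/7, 38/7, 44/7, 50/7.
g(2) = -23, g(20/7) = -2153/49, g(26/7) = -3467/49, g(32/7) = -5069/49, g(38/7) = -6959/49, g(44/7) = -9137/49, g(50/7) = -11603/49.
Sum = Δu · [g(2) + g(20/7) + g(26/7) + ...].
Sum ≈ -691.22449.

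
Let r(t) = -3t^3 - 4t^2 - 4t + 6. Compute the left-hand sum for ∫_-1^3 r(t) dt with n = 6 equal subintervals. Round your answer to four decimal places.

-49.1852

Δt = (3 − (-1))/6 = 2/3.
Left endpoints: -1, -1/3, 1/3, 1, 5/3, 7/3.
r(-1) = 9, r(-1/3) = 7, r(1/3) = 37/9, r(1) = -5, r(5/3) = -77/3, r(7/3) = -569/9.
Sum = Δt · [r(-1) + r(-1/3) + r(1/3) + ...].
Sum ≈ -49.1852.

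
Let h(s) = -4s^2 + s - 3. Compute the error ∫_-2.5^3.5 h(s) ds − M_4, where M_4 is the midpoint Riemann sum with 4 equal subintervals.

-4.5

Exact integral: ∫_-2.5^3.5 h(s) ds = -93.
M_4 = -88.5.
Error = -93 − (-88.5) = -4.5.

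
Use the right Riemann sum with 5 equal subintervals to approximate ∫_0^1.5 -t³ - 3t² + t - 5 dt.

-12.4275

Δt = (1.5 − 0)/5 = 0.3.
Right endpoints: 0.3, 0.6, 0.9, 1.2, 1.5.
f(0.3) = -4.997, f(0.6) = -5.696, f(0.9) = -7.259, f(1.2) = -9.848, f(1.5) = -13.625.
Sum = Δt · [f(0.3) + f(0.6) + f(0.9) + f(1.2) + f(1.5)].
Sum = -12.4275.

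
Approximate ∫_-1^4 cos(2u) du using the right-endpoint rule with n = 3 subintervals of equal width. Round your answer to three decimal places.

Δu = (4 − (-1))/3 = 5/3.
Right endpoints: 2/3, 7/3, 4.
f(2/3) ≈ 0.235, f(7/3) ≈ -0.046, f(4) ≈ -0.146.
Sum = Δu · [f(2/3) + f(7/3) + f(4)].
Sum ≈ 0.073.

0.073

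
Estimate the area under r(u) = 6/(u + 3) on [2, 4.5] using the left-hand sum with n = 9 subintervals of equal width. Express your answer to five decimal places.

Δu = (4.5 − 2)/9 = 5/18.
Left endpoints: 2, 41/18, 23/9, 17/6, 28/9, 61/18, 11/3, 71/18, 38/9.
r(2) = 1.2, r(41/18) = 108/95, r(23/9) = 1.08, r(17/6) = 36/35, r(28/9) = 54/55, r(61/18) = 108/115, r(11/3) = 0.9, r(71/18) = 0.864, r(38/9) = 54/65.
Sum = Δu · [r(2) + r(41/18) + r(23/9) + ...].
Sum ≈ 2.48920.

2.48920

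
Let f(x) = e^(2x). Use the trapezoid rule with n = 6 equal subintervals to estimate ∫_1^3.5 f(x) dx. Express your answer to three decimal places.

Δx = (3.5 − 1)/6 = 5/12.
f(1) ≈ 7.389, f(17/12) ≈ 17.002, f(11/6) ≈ 39.121, f(2.25) ≈ 90.017, f(8/3) ≈ 207.127, f(37/12) ≈ 476.595, f(3.5) ≈ 1096.633.
T_6 = (Δx/2)·[f(x_0) + 2f(x_1) + ... + 2f(x_{5}) + f(x_6)].
Sum ≈ 575.781.

575.781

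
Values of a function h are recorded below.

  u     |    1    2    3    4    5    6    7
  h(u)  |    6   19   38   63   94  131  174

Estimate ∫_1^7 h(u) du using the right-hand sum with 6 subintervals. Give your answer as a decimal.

Δu = 1.
Sum = 1·[19 + 38 + 63 + 94 + 131 + 174] = 519.

519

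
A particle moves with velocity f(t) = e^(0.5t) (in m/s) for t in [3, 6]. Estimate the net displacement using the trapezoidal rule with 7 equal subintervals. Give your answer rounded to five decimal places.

Δt = (6 − 3)/7 = 3/7.
f(3) ≈ 4.48169, f(24/7) ≈ 5.55271, f(27/7) ≈ 6.87968, f(30/7) ≈ 8.52376, f(33/7) ≈ 10.56073, f(36/7) ≈ 13.08450, f(39/7) ≈ 16.21139, f(6) ≈ 20.08554.
T_7 = (Δt/2)·[f(t_0) + 2f(t_1) + ... + 2f(t_{6}) + f(t_7)].
Sum ≈ 31.32702.

31.32702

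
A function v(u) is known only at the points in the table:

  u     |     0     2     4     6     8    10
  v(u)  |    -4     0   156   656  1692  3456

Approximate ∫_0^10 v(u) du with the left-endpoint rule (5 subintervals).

Δu = 2.
Sum = 2·[(-4) + 0 + 156 + 656 + 1692] = 5000.

5000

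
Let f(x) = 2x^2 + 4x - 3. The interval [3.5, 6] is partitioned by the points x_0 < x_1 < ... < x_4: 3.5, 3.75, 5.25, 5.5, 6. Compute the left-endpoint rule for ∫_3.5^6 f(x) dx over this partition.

127.09375

Subinterval widths: 0.25, 1.5, 0.25, 0.5.
Left endpoints: 3.5, 3.75, 5.25, 5.5.
f(3.5) = 35.5, f(3.75) = 40.125, f(5.25) = 73.125, f(5.5) = 79.5.
Sum = Σ Δx_i · f(x_i).
Sum = 127.09375.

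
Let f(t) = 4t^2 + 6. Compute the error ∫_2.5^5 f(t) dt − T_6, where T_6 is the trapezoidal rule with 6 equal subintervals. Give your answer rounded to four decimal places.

Exact integral: ∫_2.5^5 f(t) dt ≈ 160.833333.
T_6 ≈ 161.122685.
Error ≈ 160.833333 − 161.122685 ≈ -0.2894.

-0.2894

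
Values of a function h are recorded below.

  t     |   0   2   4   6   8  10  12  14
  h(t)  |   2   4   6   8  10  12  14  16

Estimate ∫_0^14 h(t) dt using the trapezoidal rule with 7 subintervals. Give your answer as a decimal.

Δt = 2.
T_7 = (2/2)·[2 + 2·4 + 2·6 + 2·8 + 2·10 + 2·12 + 2·14 + 16] = 126.

126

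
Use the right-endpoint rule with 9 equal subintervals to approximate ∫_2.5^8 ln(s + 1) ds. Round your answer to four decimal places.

Δs = (8 − 2.5)/9 = 11/18.
Right endpoints: 28/9, 67/18, 13/3, 89/18, 50/9, 37/6, 61/9, 133/18, 8.
f(28/9) ≈ 1.4137, f(67/18) ≈ 1.5523, f(13/3) ≈ 1.6740, f(89/18) ≈ 1.7825, f(50/9) ≈ 1.8803, f(37/6) ≈ 1.9694, f(61/9) ≈ 2.0513, f(133/18) ≈ 2.1269, f(8) ≈ 2.1972.
Sum = Δs · [f(28/9) + f(67/18) + f(13/3) + ...].
Sum ≈ 10.1735.

10.1735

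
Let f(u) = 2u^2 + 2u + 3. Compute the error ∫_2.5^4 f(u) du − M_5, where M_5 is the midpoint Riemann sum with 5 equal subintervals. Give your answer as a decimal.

Exact integral: ∫_2.5^4 f(u) du = 46.5.
M_5 = 46.4775.
Error = 46.5 − 46.4775 = 0.0225.

0.0225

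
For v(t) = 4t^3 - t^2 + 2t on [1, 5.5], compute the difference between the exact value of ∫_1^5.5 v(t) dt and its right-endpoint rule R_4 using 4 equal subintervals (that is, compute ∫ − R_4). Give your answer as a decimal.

-396.7734375

Exact integral: ∫_1^5.5 v(t) dt = 888.1875.
R_4 = 1284.9609375.
Error = 888.1875 − 1284.9609375 = -396.7734375.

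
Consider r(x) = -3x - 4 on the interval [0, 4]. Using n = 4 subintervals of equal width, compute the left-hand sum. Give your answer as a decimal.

-34

Δx = (4 − 0)/4 = 1.
Left endpoints: 0, 1, 2, 3.
r(0) = -4, r(1) = -7, r(2) = -10, r(3) = -13.
Sum = Δx · [r(0) + r(1) + r(2) + r(3)].
Sum = -34.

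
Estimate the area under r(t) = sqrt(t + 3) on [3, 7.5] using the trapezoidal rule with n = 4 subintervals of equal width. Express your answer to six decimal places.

Δt = (7.5 − 3)/4 = 1.125.
r(3) ≈ 2.449490, r(4.125) ≈ 2.669270, r(5.25) ≈ 2.872281, r(6.375) ≈ 3.061862, r(7.5) ≈ 3.240370.
T_4 = (Δt/2)·[r(t_0) + 2r(t_1) + 2r(t_2) + 2r(t_3) + r(t_4)].
Sum ≈ 12.879386.

12.879386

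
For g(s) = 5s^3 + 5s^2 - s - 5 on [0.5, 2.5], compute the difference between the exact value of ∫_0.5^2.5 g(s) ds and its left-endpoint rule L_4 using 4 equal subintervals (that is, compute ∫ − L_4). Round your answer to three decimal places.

24.083

Exact integral: ∫_0.5^2.5 g(s) ds ≈ 61.58333.
L_4 = 37.5.
Error ≈ 61.58333 − 37.5 ≈ 24.083.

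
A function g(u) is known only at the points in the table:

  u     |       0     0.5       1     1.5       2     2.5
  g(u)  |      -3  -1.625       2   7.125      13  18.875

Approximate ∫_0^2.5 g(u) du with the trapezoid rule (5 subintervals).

Δu = 0.5.
T_5 = (0.5/2)·[(-3) + 2·(-1.625) + 2·2 + 2·7.125 + 2·13 + 18.875] = 14.21875.

14.21875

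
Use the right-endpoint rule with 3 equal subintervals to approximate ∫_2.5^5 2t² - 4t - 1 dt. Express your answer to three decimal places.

44.954

Δt = (5 − 2.5)/3 = 5/6.
Right endpoints: 10/3, 25/6, 5.
f(10/3) = 71/9, f(25/6) = 307/18, f(5) = 29.
Sum = Δt · [f(10/3) + f(25/6) + f(5)].
Sum ≈ 44.954.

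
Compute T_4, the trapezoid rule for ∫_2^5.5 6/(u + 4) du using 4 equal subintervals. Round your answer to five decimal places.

Δu = (5.5 − 2)/4 = 0.875.
f(2) = 1, f(2.875) = 48/55, f(3.75) = 24/31, f(4.625) = 16/23, f(5.5) = 12/19.
T_4 = (Δu/2)·[f(u_0) + 2f(u_1) + 2f(u_2) + 2f(u_3) + f(u_4)].
Sum ≈ 2.76357.

2.76357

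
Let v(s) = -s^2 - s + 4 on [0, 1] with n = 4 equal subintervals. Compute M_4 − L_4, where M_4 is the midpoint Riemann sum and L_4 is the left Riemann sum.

-0.234375

M_4 = 3.171875.
L_4 = 3.40625.
M_4 − L_4 = -0.234375.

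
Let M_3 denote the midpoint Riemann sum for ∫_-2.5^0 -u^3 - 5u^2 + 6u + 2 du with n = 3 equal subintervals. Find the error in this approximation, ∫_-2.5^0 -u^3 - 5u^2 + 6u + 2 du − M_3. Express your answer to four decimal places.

-0.1808

Exact integral: ∫_-2.5^0 f(u) du ≈ -30.026042.
M_3 ≈ -29.845197.
Error ≈ -30.026042 − (-29.845197) ≈ -0.1808.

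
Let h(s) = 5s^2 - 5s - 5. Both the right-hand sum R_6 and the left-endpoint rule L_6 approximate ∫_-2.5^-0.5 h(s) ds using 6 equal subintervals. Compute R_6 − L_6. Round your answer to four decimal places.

-13.3333

R_6 ≈ 24.351852.
L_6 ≈ 37.685185.
R_6 − L_6 ≈ -13.3333.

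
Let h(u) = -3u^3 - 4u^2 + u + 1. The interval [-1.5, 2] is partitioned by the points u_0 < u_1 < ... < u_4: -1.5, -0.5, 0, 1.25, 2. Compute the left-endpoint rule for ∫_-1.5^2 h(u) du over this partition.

Subinterval widths: 1, 0.5, 1.25, 0.75.
Left endpoints: -1.5, -0.5, 0, 1.25.
h(-1.5) = 0.625, h(-0.5) = -0.125, h(0) = 1, h(1.25) = -9.859375.
Sum = Σ Δu_i · h(u_i).
Sum = -5.58203125.

-5.58203125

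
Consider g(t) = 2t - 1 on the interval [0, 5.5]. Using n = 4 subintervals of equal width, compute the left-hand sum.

17.1875

Δt = (5.5 − 0)/4 = 1.375.
Left endpoints: 0, 1.375, 2.75, 4.125.
g(0) = -1, g(1.375) = 1.75, g(2.75) = 4.5, g(4.125) = 7.25.
Sum = Δt · [g(0) + g(1.375) + g(2.75) + g(4.125)].
Sum = 17.1875.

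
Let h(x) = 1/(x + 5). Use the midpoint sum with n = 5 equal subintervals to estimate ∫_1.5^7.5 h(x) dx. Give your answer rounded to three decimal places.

0.653

Δx = (7.5 − 1.5)/5 = 1.2.
Midpoints: 2.1, 3.3, 4.5, 5.7, 6.9.
h(2.1) = 10/71, h(3.3) = 10/83, h(4.5) = 2/19, h(5.7) = 10/107, h(6.9) = 10/119.
Sum = Δx · [h(2.1) + h(3.3) + h(4.5) + h(5.7) + h(6.9)].
Sum ≈ 0.653.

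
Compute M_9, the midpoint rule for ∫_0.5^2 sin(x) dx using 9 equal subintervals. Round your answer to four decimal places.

Δx = (2 − 0.5)/9 = 1/6.
Midpoints: 7/12, 0.75, 11/12, 13/12, 1.25, 17/12, 19/12, 1.75, 23/12.
f(7/12) ≈ 0.5508, f(0.75) ≈ 0.6816, f(11/12) ≈ 0.7936, f(13/12) ≈ 0.8835, f(1.25) ≈ 0.9490, f(17/12) ≈ 0.9881, f(19/12) ≈ 0.9999, f(1.75) ≈ 0.9840, f(23/12) ≈ 0.9408.
Sum = Δx · [f(7/12) + f(0.75) + f(11/12) + ...].
Sum ≈ 1.2952.

1.2952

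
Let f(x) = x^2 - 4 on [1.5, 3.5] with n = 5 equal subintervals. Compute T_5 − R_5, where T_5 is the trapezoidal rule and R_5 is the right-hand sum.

T_5 = 5.22.
R_5 = 7.22.
T_5 − R_5 = -2.

-2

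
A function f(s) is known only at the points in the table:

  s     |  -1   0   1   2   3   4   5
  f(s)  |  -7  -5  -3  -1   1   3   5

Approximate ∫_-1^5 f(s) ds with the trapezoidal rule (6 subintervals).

Δs = 1.
T_6 = (1/2)·[(-7) + 2·(-5) + 2·(-3) + 2·(-1) + 2·1 + 2·3 + 5] = -6.

-6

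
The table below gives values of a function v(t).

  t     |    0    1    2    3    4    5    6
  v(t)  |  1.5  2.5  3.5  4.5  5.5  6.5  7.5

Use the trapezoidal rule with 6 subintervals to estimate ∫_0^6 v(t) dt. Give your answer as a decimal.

27

Δt = 1.
T_6 = (1/2)·[1.5 + 2·2.5 + 2·3.5 + 2·4.5 + 2·5.5 + 2·6.5 + 7.5] = 27.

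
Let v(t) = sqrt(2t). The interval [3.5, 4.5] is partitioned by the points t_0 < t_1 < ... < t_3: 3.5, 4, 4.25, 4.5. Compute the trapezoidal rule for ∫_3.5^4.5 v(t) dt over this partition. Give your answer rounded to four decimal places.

2.8260

Subinterval widths: 0.5, 0.25, 0.25.
v(3.5) ≈ 2.6458, v(4) ≈ 2.8284, v(4.25) ≈ 2.9155, v(4.5) ≈ 3.0000.
On each subinterval the trapezoid contributes (Δt_i/2)·[v(t_{i-1}) + v(t_i)].
Sum ≈ 2.8260.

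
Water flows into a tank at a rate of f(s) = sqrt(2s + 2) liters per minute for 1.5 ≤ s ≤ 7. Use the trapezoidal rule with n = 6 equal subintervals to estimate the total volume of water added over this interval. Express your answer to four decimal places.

Δs = (7 − 1.5)/6 = 11/12.
f(1.5) ≈ 2.2361, f(29/12) ≈ 2.6141, f(10/3) ≈ 2.9439, f(4.25) ≈ 3.2404, f(31/6) ≈ 3.5119, f(73/12) ≈ 3.7639, f(7) ≈ 4.0000.
T_6 = (Δs/2)·[f(s_0) + 2f(s_1) + ... + 2f(s_{5}) + f(s_6)].
Sum ≈ 17.5928.

17.5928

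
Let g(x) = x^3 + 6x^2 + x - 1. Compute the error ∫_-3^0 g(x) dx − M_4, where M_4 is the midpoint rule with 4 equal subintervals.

Exact integral: ∫_-3^0 g(x) dx = 26.25.
M_4 = 26.0390625.
Error = 26.25 − 26.0390625 = 0.2109375.

0.2109375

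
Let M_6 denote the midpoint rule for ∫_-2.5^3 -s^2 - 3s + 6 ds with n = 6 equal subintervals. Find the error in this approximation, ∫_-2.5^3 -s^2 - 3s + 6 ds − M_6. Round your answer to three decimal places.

-0.385

Exact integral: ∫_-2.5^3 f(s) ds ≈ 14.66667.
M_6 ≈ 15.05179.
Error ≈ 14.66667 − 15.05179 ≈ -0.385.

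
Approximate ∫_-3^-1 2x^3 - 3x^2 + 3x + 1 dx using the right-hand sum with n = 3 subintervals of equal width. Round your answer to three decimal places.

-50.889

Δx = (-1 − (-3))/3 = 2/3.
Right endpoints: -7/3, -5/3, -1.
f(-7/3) = -1289/27, f(-5/3) = -583/27, f(-1) = -7.
Sum = Δx · [f(-7/3) + f(-5/3) + f(-1)].
Sum ≈ -50.889.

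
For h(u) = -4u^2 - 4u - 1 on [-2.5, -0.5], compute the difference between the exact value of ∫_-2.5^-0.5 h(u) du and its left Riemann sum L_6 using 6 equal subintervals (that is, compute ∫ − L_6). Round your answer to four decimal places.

2.8148

Exact integral: ∫_-2.5^-0.5 h(u) du ≈ -10.666667.
L_6 ≈ -13.481481.
Error ≈ -10.666667 − (-13.481481) ≈ 2.8148.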